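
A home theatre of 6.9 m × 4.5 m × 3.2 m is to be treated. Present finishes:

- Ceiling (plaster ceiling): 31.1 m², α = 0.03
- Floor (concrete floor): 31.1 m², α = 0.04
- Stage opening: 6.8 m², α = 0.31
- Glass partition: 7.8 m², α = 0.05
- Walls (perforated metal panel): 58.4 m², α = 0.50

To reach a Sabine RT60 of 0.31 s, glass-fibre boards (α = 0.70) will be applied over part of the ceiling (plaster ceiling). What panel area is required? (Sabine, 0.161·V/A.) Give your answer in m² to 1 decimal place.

26.5

A₁ = Σ Sᵢαᵢ = 31.1*0.03 + 31.1*0.04 + 6.8*0.31 + 7.8*0.05 + 58.4*0.50 = 33.875 sabins.
V = 99.36 m³. Target absorption A₂ = 0.161 × 99.36 / 0.31 = 51.603 sabins.
Absorption to add: 51.603 − 33.875 = 17.728 sabins.
Each m² of panel replacing the ceiling (plaster ceiling) adds (0.70 − 0.03) = 0.67 sabins.
Panel area = 17.728 / 0.67 = 26.5 m².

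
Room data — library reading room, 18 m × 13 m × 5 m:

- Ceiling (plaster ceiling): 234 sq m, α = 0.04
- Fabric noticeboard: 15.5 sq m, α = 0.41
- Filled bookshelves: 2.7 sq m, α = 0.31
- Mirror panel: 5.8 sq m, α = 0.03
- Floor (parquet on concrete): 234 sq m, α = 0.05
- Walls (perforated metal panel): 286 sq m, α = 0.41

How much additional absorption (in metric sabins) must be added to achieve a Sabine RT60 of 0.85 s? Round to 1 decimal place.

Total absorption A₁ = 234·0.04 + 15.5·0.41 + 2.7·0.31 + 5.8·0.03 + 234·0.05 + 286·0.41
  = 9.360 + 6.355 + 0.837 + 0.174 + 11.700 + 117.260 = 145.686 sq m sabins.
For T = 0.85 s, need A₂ = 0.161·V/T = 0.161·1170/0.85 = 221.612 sabins.
ΔA = A₂ − A₁ = 221.612 − 145.686 = 75.9 sabins.

75.9 sabins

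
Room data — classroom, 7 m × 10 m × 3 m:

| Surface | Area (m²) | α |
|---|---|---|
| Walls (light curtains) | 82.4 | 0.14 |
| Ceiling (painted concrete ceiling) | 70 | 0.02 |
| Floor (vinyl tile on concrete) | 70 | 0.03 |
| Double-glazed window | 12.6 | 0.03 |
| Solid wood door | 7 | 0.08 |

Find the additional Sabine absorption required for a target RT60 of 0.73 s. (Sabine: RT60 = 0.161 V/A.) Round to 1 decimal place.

Summing Sᵢαᵢ: 11.536 + 1.400 + 2.100 + 0.378 + 0.560 → A₁ = 15.974 sabins.
V = 210 m³. Required absorption A₂ = 0.161 × 210 / 0.73 = 46.315 sabins.
ΔA = A₂ − A₁ = 46.315 − 15.974 = 30.3 sabins.

30.3 sabins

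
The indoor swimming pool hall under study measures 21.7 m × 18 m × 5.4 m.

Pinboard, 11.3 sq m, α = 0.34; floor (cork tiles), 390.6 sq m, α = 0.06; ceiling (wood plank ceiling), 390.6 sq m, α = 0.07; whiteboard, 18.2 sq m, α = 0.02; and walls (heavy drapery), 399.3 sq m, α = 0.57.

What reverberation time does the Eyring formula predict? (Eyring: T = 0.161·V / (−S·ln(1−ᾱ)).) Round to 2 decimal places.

Total surface area S = 11.3 + 390.6 + 390.6 + 18.2 + 399.3 = 1210.0 sq m.
Absorption A = 11.3·0.34 + 390.6·0.06 + 390.6·0.07 + 18.2·0.02 + 399.3·0.57 = 282.585 sabins.
Mean coefficient ᾱ = A/S = 0.2335.
−S·ln(1−ᾱ) = −1210.0 × ln(1 − 0.2335) = 321.764.
V = 21.7 × 18 × 5.4 = 2109.24 m³.
T = 0.161·V/[−S·ln(1−ᾱ)] = 0.161·2109.24/321.764 = 1.06 s.

1.06 seconds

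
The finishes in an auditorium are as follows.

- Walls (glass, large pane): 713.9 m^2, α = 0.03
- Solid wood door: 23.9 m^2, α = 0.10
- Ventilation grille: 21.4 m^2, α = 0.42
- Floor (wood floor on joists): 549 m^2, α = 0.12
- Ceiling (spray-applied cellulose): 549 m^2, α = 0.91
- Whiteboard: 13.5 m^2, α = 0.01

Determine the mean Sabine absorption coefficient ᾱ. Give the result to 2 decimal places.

0.32

S = Σ Sᵢ = 713.9 + 23.9 + 21.4 + 549 + 549 + 13.5 = 1870.7 m^2.
Σ(Sᵢαᵢ) = 713.9*0.03 + 23.9*0.10 + 21.4*0.42 + 549*0.12 + 549*0.91 + 13.5*0.01 = 598.400.
ᾱ = A/S = 0.32.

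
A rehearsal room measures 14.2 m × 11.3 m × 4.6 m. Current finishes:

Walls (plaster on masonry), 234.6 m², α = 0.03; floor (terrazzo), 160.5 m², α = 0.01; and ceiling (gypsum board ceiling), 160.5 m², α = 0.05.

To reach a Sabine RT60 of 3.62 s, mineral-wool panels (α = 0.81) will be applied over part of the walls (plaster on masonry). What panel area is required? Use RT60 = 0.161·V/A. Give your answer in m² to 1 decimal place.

Total absorption A₁ = 234.6·0.03 + 160.5·0.01 + 160.5·0.05
  = 7.038 + 1.605 + 8.025 = 16.668 m² sabins.
Required A₂ = 0.161·738.116/3.62 = 32.828 sabins.
Absorption to add: 32.828 − 16.668 = 16.160 sabins.
Net gain per m²: Δα = 0.81 − 0.03 = 0.78.
Panel area = 16.160 / 0.78 = 20.7 m².

20.7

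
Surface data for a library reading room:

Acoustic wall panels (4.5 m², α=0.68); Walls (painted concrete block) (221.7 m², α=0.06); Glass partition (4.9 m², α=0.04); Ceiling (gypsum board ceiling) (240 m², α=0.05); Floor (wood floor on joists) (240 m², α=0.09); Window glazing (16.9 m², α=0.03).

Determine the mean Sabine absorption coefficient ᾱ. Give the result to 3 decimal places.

0.070

S = Σ Sᵢ = 4.5 + 221.7 + 4.9 + 240 + 240 + 16.9 = 728.0 m².
Σ(Sᵢαᵢ) = 4.5×0.68 + 221.7×0.06 + 4.9×0.04 + 240×0.05 + 240×0.09 + 16.9×0.03 = 50.665.
ᾱ = A/S = 0.070.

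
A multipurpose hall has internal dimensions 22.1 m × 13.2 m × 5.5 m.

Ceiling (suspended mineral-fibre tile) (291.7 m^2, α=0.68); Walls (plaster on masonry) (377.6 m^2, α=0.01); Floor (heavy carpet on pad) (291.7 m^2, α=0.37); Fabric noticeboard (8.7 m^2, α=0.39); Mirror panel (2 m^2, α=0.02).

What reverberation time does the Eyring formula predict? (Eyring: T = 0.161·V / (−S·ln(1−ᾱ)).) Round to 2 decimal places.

0.68 s

Total surface area S = 291.7 + 377.6 + 291.7 + 8.7 + 2 = 971.7 m^2.
Absorption A = 291.7×0.68 + 377.6×0.01 + 291.7×0.37 + 8.7×0.39 + 2×0.02 = 313.494 sabins.
Mean coefficient ᾱ = A/S = 0.3226.
−S·ln(1−ᾱ) = −971.7 × ln(1 − 0.3226) = 378.471.
V = 22.1 × 13.2 × 5.5 = 1604.46 m³.
T = 0.161·V/[−S·ln(1−ᾱ)] = 0.161·1604.46/378.471 = 0.68 s.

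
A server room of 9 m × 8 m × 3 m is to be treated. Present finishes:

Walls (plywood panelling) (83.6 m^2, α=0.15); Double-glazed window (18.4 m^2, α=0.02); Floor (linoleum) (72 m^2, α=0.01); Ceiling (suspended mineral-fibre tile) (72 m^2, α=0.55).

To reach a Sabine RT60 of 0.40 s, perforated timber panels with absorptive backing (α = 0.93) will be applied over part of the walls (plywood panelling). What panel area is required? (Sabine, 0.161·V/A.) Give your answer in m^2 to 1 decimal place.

A₁ = Σ Sᵢαᵢ = 83.6×0.15 + 18.4×0.02 + 72×0.01 + 72×0.55 = 53.228 sabins.
V = 216 m³. Target absorption A₂ = 0.161 × 216 / 0.40 = 86.940 sabins.
ΔA needed = 86.940 − 53.228 = 33.712 sabins.
Net gain per m^2: Δα = 0.93 − 0.15 = 0.78.
Area = ΔA/Δα = 33.712/0.78 = 43.2 m^2.

43.2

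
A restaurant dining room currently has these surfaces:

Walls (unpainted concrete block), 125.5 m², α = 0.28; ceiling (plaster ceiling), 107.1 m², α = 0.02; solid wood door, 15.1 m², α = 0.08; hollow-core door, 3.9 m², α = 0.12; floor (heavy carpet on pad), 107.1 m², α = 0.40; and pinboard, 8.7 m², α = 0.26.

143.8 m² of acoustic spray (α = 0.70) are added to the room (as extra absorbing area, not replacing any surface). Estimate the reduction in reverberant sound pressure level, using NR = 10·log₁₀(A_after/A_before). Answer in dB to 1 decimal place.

3.4 dB

Equivalent absorption area: A_before = 125.5*0.28 + 107.1*0.02 + 15.1*0.08 + 3.9*0.12 + 107.1*0.40 + 8.7*0.26 = 84.060 m².
Added absorption = 143.8 × 0.70 = 100.660 sabins.
New total A_after = 184.720 sabins.
Reduction = 10 log₁₀(A_after/A_before) = 10 log₁₀(2.1975) = 3.4 dB.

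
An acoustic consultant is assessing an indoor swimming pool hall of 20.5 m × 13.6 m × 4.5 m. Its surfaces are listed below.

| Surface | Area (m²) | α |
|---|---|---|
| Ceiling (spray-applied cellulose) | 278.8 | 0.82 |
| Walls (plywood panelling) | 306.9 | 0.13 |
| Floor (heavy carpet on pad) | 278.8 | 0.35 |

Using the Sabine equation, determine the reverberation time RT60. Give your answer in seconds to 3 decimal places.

Total absorption A = 278.8·0.82 + 306.9·0.13 + 278.8·0.35
  = 228.616 + 39.897 + 97.580 = 366.093 m² sabins.
V = 20.5·13.6·4.5 = 1254.6 m³.
Sabine: RT60 = 0.161 × 1254.6 / 366.093 = 0.552 s.

0.552 s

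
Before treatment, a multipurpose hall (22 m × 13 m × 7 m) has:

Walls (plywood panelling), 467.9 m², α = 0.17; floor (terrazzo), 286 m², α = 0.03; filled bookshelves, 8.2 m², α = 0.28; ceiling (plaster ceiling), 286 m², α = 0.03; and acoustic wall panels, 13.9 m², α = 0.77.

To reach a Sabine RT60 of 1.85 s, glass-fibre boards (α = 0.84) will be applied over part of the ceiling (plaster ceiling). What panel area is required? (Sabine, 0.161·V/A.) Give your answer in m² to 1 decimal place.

A₁ = Σ Sᵢαᵢ = 467.9×0.17 + 286×0.03 + 8.2×0.28 + 286×0.03 + 13.9×0.77 = 109.702 sabins.
Required A₂ = 0.161·2002/1.85 = 174.228 sabins.
ΔA needed = 174.228 − 109.702 = 64.526 sabins.
Net gain per m²: Δα = 0.84 − 0.03 = 0.81.
Area = ΔA/Δα = 64.526/0.81 = 79.7 m².

79.7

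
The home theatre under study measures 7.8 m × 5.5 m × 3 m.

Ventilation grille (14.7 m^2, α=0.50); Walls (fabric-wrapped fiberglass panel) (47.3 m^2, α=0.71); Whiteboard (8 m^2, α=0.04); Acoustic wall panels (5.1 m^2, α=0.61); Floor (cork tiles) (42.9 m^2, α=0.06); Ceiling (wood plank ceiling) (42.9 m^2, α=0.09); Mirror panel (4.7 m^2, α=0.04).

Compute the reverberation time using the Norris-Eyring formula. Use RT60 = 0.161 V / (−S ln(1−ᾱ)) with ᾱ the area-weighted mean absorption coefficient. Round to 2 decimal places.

Total surface area S = 14.7 + 47.3 + 8 + 5.1 + 42.9 + 42.9 + 4.7 = 165.6 m^2.
Σ(Sᵢαᵢ) = 14.7×0.50 + 47.3×0.71 + 8×0.04 + 5.1×0.61 + 42.9×0.06 + 42.9×0.09 + 4.7×0.04 = 50.987.
Mean coefficient ᾱ = A/S = 0.3079.
Eyring denominator: −S ln(1−ᾱ) = 60.945.
V = 7.8 × 5.5 × 3 = 128.7 m³.
T = 0.161·V/[−S·ln(1−ᾱ)] = 0.161·128.7/60.945 = 0.34 s.

0.34 seconds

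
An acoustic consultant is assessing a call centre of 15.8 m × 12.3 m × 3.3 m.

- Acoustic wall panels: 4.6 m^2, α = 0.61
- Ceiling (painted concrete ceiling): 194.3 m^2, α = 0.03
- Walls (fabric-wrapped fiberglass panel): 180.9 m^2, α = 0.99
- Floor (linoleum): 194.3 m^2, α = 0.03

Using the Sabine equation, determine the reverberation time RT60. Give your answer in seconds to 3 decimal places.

0.533 s

Equivalent absorption area: A = 4.6·0.61 + 194.3·0.03 + 180.9·0.99 + 194.3·0.03 = 193.555 m^2.
Volume V = 15.8 × 12.3 × 3.3 = 641.322 m³.
Sabine: RT60 = 0.161 × 641.322 / 193.555 = 0.533 s.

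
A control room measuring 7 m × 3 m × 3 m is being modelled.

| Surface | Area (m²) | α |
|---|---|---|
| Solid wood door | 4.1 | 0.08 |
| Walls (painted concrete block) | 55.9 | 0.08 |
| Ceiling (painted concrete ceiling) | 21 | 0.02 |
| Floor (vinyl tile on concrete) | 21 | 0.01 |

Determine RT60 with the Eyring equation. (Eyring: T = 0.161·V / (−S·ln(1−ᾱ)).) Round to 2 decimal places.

1.82 sec

S = Σ Sᵢ = 102.0 m².
Σ(Sᵢαᵢ) = 4.1×0.08 + 55.9×0.08 + 21×0.02 + 21×0.01 = 5.430.
ᾱ = 5.430 / 102.0 = 0.0532.
Eyring denominator: −S ln(1−ᾱ) = 5.576.
V = 7 × 3 × 3 = 63 m³.
T = 0.161·V/[−S·ln(1−ᾱ)] = 0.161·63/5.576 = 1.82 s.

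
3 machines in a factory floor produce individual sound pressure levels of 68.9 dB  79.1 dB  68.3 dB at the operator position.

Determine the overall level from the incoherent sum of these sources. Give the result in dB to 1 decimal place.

79.8 dB

Converting to relative power and adding: 10^(68.9/10) + 10^(79.1/10) + 10^(68.3/10) = 9.581e+07.
Combined level = 10 log₁₀(9.581e+07) = 79.8 dB.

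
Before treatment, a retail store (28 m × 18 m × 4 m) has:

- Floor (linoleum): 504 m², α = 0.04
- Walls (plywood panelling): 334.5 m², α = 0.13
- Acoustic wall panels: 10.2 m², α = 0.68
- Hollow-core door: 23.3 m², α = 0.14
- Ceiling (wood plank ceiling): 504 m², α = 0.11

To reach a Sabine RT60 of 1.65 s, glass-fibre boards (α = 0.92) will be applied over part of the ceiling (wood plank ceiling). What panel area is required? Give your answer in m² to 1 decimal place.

Equivalent absorption area: A₁ = 504×0.04 + 334.5×0.13 + 10.2×0.68 + 23.3×0.14 + 504×0.11 = 129.283 m².
Required A₂ = 0.161·2016/1.65 = 196.713 sabins.
Absorption to add: 196.713 − 129.283 = 67.430 sabins.
Net gain per m²: Δα = 0.92 − 0.11 = 0.81.
Area = ΔA/Δα = 67.430/0.81 = 83.2 m².

83.2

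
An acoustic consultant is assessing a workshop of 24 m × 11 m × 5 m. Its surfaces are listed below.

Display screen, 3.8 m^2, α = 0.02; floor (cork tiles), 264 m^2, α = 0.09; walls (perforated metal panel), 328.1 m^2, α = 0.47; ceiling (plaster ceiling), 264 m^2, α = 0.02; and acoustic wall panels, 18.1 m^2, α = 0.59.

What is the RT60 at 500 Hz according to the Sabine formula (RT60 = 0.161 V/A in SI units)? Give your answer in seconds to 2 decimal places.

1.10 sec

Equivalent absorption area: A = 3.8*0.02 + 264*0.09 + 328.1*0.47 + 264*0.02 + 18.1*0.59 = 194.002 m^2.
Room volume: 1320 m³.
Sabine: RT60 = 0.161 × 1320 / 194.002 = 1.10 s.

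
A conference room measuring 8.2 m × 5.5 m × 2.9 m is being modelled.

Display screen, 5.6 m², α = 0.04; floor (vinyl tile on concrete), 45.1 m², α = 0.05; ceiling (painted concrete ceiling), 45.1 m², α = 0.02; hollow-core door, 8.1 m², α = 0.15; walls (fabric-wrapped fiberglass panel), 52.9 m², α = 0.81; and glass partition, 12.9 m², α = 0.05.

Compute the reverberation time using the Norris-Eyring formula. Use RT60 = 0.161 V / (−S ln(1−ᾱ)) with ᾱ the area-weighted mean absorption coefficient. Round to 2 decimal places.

0.37 s

S = Σ Sᵢ = 169.7 m².
Absorption A = 5.6×0.04 + 45.1×0.05 + 45.1×0.02 + 8.1×0.15 + 52.9×0.81 + 12.9×0.05 = 48.090 sabins.
Mean coefficient ᾱ = A/S = 0.2834.
Eyring denominator: −S ln(1−ᾱ) = 56.550.
V = 8.2 × 5.5 × 2.9 = 130.79 m³.
RT60 = 0.161 × 130.79 / 56.550 = 0.37 s.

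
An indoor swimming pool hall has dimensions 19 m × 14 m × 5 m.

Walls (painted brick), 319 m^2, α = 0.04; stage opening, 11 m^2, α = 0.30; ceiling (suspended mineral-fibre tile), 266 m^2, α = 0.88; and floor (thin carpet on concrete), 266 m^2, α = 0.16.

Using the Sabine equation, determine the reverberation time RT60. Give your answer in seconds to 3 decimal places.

Summing Sᵢαᵢ: 12.760 + 3.300 + 234.080 + 42.560 → A = 292.700 sabins.
Volume V = 19 × 14 × 5 = 1330 m³.
Sabine: RT60 = 0.161 × 1330 / 292.700 = 0.732 s.

0.732 seconds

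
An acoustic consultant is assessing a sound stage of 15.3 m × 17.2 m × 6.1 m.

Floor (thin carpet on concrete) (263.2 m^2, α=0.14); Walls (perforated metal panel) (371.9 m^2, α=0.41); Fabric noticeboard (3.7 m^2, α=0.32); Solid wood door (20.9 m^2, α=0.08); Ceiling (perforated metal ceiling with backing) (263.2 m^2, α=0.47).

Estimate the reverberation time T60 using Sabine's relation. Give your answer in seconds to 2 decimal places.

0.82 s

Total absorption A = 263.2·0.14 + 371.9·0.41 + 3.7·0.32 + 20.9·0.08 + 263.2·0.47
  = 36.848 + 152.479 + 1.184 + 1.672 + 123.704 = 315.887 m^2 sabins.
Volume V = 15.3 × 17.2 × 6.1 = 1605.276 m³.
Sabine: RT60 = 0.161 × 1605.276 / 315.887 = 0.82 s.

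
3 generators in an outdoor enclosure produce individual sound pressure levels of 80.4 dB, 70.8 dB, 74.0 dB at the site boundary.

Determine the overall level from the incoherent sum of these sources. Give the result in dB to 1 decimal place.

Converting to relative power and adding: 10^(80.4/10) + 10^(70.8/10) + 10^(74.0/10) = 1.468e+08.
L_total = 10·log₁₀(1.468e+08) = 81.7 dB.

81.7 dB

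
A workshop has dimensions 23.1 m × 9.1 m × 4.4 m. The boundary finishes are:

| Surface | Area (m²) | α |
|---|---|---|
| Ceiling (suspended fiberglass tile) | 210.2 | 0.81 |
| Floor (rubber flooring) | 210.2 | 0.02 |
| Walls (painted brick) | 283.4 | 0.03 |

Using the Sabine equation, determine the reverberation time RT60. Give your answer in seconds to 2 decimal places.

0.81 s

A = Σ Sᵢαᵢ = 210.2*0.81 + 210.2*0.02 + 283.4*0.03 = 182.968 sabins.
Room volume: 924.924 m³.
RT60 = 0.161 · V / A = 0.161 × 924.924 / 182.968 = 0.81 s.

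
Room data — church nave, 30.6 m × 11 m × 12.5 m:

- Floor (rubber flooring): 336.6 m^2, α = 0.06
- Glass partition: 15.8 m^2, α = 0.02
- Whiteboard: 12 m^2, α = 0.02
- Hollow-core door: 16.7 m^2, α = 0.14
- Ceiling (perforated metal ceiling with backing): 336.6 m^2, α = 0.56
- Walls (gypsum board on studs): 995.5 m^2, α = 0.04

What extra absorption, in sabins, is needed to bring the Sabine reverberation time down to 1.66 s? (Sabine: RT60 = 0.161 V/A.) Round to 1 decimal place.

156.7 sabins

Equivalent absorption area: A₁ = 336.6*0.06 + 15.8*0.02 + 12*0.02 + 16.7*0.14 + 336.6*0.56 + 995.5*0.04 = 251.406 m^2.
V = 4207.5 m³. Required absorption A₂ = 0.161 × 4207.5 / 1.66 = 408.077 sabins.
Shortfall: 408.077 − 251.406 = 156.7 sabins.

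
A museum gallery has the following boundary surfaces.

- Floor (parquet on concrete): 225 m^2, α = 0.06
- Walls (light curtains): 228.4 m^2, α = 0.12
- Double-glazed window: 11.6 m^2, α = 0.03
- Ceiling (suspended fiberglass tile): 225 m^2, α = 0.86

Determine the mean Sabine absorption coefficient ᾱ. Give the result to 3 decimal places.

0.340

S = Σ Sᵢ = 225 + 228.4 + 11.6 + 225 = 690.0 m^2.
A = 225·0.06 + 228.4·0.12 + 11.6·0.03 + 225·0.86 = 234.756 sabins.
ᾱ = A/S = 0.340.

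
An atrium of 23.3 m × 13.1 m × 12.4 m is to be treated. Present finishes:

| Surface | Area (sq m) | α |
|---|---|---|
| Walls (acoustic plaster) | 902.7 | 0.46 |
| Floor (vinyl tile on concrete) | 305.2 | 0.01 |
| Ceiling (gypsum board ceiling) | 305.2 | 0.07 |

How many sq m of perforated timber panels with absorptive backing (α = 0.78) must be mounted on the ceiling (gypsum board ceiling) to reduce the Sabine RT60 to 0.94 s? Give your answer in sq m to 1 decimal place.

293.8

Equivalent absorption area: A₁ = 902.7×0.46 + 305.2×0.01 + 305.2×0.07 = 439.658 sq m.
V = 3784.852 m³. Target absorption A₂ = 0.161 × 3784.852 / 0.94 = 648.257 sabins.
ΔA needed = 648.257 − 439.658 = 208.599 sabins.
Net gain per sq m: Δα = 0.78 − 0.07 = 0.71.
Panel area = 208.599 / 0.71 = 293.8 sq m.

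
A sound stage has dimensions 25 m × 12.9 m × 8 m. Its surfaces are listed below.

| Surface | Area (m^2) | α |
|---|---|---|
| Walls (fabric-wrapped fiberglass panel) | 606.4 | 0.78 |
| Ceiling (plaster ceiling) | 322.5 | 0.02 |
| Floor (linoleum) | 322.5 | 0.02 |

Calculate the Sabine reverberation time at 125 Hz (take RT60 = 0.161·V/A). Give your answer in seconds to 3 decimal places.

Total absorption A = 606.4×0.78 + 322.5×0.02 + 322.5×0.02
  = 472.992 + 6.450 + 6.450 = 485.892 m^2 sabins.
V = 25·12.9·8 = 2580 m³.
T = 0.161 V/A = 0.161·2580/485.892 = 0.855 s.

0.855 sec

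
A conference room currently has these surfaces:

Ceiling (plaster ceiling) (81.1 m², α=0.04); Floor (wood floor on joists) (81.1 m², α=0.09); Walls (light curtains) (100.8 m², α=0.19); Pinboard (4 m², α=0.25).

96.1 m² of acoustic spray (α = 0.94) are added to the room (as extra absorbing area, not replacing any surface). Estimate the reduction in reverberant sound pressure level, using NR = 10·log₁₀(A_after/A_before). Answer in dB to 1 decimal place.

A_before = Σ Sᵢαᵢ = 81.1×0.04 + 81.1×0.09 + 100.8×0.19 + 4×0.25 = 30.695 sabins.
Treatment contributes 96.1·0.94 = 90.334 sabins.
A_after = 30.695 + 90.334 = 121.029 sabins.
Reduction = 10 log₁₀(A_after/A_before) = 10 log₁₀(3.9430) = 6.0 dB.

6.0 dB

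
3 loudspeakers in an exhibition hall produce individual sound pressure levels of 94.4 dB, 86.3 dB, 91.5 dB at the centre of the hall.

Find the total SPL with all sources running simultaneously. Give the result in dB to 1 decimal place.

96.6 dB

Σ 10^(Lᵢ/10) = 4.593e+09.
Back to dB: 10·log₁₀ Σ = 96.6 dB.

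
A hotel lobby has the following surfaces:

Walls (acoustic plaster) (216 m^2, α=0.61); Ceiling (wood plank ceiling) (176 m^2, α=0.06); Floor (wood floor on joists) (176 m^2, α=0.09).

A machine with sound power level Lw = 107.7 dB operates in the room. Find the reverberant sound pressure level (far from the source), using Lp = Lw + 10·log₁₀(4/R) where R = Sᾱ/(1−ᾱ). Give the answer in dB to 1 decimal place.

90.3 dB

Σ(Sᵢαᵢ) = 216×0.61 + 176×0.06 + 176×0.09 = 158.160; total area S = 568.0 m^2.
ᾱ = 0.2785, so room constant R = A/(1−ᾱ) = 219.210 m^2.
Lp = Lw + 10 log₁₀(4/R) = 107.7 -17.39 = 90.3 dB.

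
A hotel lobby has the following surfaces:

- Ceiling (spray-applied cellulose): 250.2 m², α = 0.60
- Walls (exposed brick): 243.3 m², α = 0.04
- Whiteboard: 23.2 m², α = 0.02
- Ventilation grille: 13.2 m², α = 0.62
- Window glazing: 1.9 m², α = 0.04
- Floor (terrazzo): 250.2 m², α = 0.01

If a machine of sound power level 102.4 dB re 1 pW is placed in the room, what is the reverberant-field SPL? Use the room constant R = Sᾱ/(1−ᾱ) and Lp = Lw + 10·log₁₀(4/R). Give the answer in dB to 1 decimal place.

85.0 dB

A = 171.078 sabins; S = 782.0 m².
ᾱ = 171.078/782.0 = 0.2188; R = Sᾱ/(1−ᾱ) = 171.078/(1−0.2188) = 218.994 m².
Lp = Lw + 10 log₁₀(4/R) = 102.4 -17.38 = 85.0 dB.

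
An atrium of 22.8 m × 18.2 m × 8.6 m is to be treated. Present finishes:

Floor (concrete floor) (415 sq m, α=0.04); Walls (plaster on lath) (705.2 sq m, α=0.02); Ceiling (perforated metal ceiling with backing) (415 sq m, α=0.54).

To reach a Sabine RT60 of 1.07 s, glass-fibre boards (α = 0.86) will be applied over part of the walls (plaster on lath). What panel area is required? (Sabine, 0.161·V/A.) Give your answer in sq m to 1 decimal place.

Equivalent absorption area: A₁ = 415×0.04 + 705.2×0.02 + 415×0.54 = 254.804 sq m.
Required A₂ = 0.161·3568.656/1.07 = 536.966 sabins.
ΔA needed = 536.966 − 254.804 = 282.162 sabins.
Net gain per sq m: Δα = 0.86 − 0.02 = 0.84.
Area = ΔA/Δα = 282.162/0.84 = 335.9 sq m.

335.9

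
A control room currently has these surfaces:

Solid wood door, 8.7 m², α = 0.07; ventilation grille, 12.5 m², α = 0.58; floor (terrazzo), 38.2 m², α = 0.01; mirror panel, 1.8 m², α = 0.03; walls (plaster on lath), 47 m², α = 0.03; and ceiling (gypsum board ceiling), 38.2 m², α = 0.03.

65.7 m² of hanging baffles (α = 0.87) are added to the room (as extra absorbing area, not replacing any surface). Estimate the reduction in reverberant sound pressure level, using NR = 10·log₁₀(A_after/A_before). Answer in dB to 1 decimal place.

Summing Sᵢαᵢ: 0.609 + 7.250 + 0.382 + 0.054 + 1.410 + 1.146 → A_before = 10.851 sabins.
Added absorption = 65.7 × 0.87 = 57.159 sabins.
A_after = 10.851 + 57.159 = 68.010 sabins.
NR = 10·log₁₀(68.010/10.851) = 8.0 dB.

8.0 dB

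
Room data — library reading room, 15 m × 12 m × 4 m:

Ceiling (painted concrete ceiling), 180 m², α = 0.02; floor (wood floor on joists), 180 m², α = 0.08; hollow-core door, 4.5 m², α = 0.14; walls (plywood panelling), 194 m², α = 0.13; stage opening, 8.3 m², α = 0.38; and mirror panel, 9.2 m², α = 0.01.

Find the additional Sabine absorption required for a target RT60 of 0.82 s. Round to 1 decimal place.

Equivalent absorption area: A₁ = 180×0.02 + 180×0.08 + 4.5×0.14 + 194×0.13 + 8.3×0.38 + 9.2×0.01 = 47.096 m².
Target A₂ = 0.161·720/0.82 = 141.366 sabins (V = 720 m³).
ΔA = A₂ − A₁ = 141.366 − 47.096 = 94.3 sabins.

94.3 sabins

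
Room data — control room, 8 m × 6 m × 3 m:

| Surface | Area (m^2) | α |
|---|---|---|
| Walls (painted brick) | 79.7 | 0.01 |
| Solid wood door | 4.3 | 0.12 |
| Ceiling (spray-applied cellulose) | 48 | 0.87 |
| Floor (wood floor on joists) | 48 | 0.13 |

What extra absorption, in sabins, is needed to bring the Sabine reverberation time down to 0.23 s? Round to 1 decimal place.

51.5 sabins

Summing Sᵢαᵢ: 0.797 + 0.516 + 41.760 + 6.240 → A₁ = 49.313 sabins.
Target A₂ = 0.161·144/0.23 = 100.800 sabins (V = 144 m³).
Shortfall: 100.800 − 49.313 = 51.5 sabins.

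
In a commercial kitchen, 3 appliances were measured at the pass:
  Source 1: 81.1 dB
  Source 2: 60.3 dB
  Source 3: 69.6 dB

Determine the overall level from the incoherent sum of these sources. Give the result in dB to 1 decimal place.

Sum in the linear (power) domain: Σ 10^(Lᵢ/10) = 10^(81.1/10) + 10^(60.3/10) + 10^(69.6/10) = 1.39e+08.
Back to dB: 10·log₁₀ Σ = 81.4 dB.

81.4 dB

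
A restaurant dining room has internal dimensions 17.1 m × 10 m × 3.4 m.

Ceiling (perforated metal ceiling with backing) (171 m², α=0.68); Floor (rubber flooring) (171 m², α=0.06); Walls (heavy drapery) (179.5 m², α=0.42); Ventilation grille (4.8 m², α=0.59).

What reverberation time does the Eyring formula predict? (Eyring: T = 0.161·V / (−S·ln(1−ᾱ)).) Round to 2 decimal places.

Total surface area S = 171 + 171 + 179.5 + 4.8 = 526.3 m².
Σ(Sᵢαᵢ) = 171×0.68 + 171×0.06 + 179.5×0.42 + 4.8×0.59 = 204.762.
ᾱ = 204.762 / 526.3 = 0.3891.
−S·ln(1−ᾱ) = −526.3 × ln(1 − 0.3891) = 259.372.
V = 17.1 × 10 × 3.4 = 581.4 m³.
T = 0.161·V/[−S·ln(1−ᾱ)] = 0.161·581.4/259.372 = 0.36 s.

0.36 s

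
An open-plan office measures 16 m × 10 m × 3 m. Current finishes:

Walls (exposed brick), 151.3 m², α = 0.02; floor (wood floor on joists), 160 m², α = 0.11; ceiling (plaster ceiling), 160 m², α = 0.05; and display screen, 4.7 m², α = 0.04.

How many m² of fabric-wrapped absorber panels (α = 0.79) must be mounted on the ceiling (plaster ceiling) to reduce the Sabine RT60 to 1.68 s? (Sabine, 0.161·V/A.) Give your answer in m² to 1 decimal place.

23.2

Summing Sᵢαᵢ: 3.026 + 17.600 + 8.000 + 0.188 → A₁ = 28.814 sabins.
Required A₂ = 0.161·480/1.68 = 46.000 sabins.
Absorption to add: 46.000 − 28.814 = 17.186 sabins.
Each m² of panel replacing the ceiling (plaster ceiling) adds (0.79 − 0.05) = 0.74 sabins.
Panel area = 17.186 / 0.74 = 23.2 m².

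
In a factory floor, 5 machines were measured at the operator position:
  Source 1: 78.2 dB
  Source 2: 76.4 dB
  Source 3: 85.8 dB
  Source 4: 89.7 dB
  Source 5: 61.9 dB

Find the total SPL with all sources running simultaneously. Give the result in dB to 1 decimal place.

Converting to relative power and adding: 10^(78.2/10) + 10^(76.4/10) + 10^(85.8/10) + 10^(89.7/10) + 10^(61.9/10) = 1.425e+09.
L_total = 10·log₁₀(1.425e+09) = 91.5 dB.

91.5 dB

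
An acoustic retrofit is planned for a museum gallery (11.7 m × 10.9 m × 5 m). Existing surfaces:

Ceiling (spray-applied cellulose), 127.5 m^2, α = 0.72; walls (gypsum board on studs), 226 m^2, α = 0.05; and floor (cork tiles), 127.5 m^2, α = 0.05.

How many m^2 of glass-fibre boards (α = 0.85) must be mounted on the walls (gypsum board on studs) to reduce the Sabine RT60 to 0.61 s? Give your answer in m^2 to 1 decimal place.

Equivalent absorption area: A₁ = 127.5*0.72 + 226*0.05 + 127.5*0.05 = 109.475 m^2.
V = 637.65 m³. Target absorption A₂ = 0.161 × 637.65 / 0.61 = 168.298 sabins.
Absorption to add: 168.298 − 109.475 = 58.823 sabins.
Net gain per m^2: Δα = 0.85 − 0.05 = 0.80.
Area = ΔA/Δα = 58.823/0.80 = 73.5 m^2.

73.5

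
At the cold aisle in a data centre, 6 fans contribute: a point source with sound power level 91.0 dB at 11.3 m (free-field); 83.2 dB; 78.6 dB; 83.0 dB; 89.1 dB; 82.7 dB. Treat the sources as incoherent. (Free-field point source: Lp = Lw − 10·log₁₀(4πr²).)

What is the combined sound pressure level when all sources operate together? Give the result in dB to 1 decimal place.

91.7 dB

Source at 11.3 m: Lp = 91.0 − 10·log₁₀(4π·11.3²) = 91.0 − 10·log₁₀(1604.600) = 58.9 dB.
Σ 10^(Lᵢ/10) = 1.481e+09.
Combined level = 10 log₁₀(1.481e+09) = 91.7 dB.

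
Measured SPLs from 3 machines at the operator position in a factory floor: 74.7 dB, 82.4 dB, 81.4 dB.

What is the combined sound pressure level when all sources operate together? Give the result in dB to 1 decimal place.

85.3 dB

Σ 10^(Lᵢ/10) = 3.413e+08.
Back to dB: 10·log₁₀ Σ = 85.3 dB.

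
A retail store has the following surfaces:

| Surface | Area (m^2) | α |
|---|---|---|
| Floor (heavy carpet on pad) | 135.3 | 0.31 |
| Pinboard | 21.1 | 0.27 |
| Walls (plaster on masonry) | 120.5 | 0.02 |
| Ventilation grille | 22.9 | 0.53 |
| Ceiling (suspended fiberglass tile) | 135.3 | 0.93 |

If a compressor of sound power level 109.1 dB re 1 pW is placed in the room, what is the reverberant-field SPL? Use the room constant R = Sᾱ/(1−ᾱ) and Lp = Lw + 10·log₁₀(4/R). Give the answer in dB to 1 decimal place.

A = 188.016 sabins; S = 435.1 m^2.
ᾱ = 188.016/435.1 = 0.4321; R = Sᾱ/(1−ᾱ) = 188.016/(1−0.4321) = 331.072 m^2.
Lp = Lw + 10 log₁₀(4/R) = 109.1 -19.18 = 89.9 dB.

89.9 dB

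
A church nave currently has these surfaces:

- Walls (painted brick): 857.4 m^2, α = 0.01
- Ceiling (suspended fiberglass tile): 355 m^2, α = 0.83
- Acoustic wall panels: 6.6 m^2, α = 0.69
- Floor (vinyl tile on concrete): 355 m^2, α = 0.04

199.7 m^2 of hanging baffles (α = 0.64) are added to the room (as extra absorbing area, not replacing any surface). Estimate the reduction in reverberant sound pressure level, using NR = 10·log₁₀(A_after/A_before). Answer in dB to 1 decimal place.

1.5 dB

Equivalent absorption area: A_before = 857.4*0.01 + 355*0.83 + 6.6*0.69 + 355*0.04 = 321.978 m^2.
Treatment contributes 199.7·0.64 = 127.808 sabins.
New total A_after = 449.786 sabins.
Reduction = 10 log₁₀(A_after/A_before) = 10 log₁₀(1.3969) = 1.5 dB.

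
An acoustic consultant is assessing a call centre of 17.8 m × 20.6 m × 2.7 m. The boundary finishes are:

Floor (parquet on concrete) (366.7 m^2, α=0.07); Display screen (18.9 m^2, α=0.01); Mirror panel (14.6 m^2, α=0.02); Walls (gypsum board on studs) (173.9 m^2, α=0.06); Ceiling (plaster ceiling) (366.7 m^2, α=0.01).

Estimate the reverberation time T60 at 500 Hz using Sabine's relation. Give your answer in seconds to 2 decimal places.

Summing Sᵢαᵢ: 25.669 + 0.189 + 0.292 + 10.434 + 3.667 → A = 40.251 sabins.
Volume V = 17.8 × 20.6 × 2.7 = 990.036 m³.
RT60 = 0.161 · V / A = 0.161 × 990.036 / 40.251 = 3.96 s.

3.96 s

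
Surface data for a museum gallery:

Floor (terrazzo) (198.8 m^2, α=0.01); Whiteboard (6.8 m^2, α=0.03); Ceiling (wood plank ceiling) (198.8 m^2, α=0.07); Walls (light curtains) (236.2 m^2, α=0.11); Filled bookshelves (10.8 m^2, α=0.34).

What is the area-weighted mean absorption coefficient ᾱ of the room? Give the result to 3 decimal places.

Total surface area S = 651.4 m^2.
Weighted sum Σ Sα = 45.762.
ᾱ = A/S = 0.070.

0.070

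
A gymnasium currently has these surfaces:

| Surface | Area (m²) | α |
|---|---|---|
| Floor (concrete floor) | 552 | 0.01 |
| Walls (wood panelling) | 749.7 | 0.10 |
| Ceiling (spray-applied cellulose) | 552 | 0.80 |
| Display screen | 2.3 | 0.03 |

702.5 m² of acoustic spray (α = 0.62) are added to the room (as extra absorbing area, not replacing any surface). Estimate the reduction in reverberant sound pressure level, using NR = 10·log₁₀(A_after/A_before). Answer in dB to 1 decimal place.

Summing Sᵢαᵢ: 5.520 + 74.970 + 441.600 + 0.069 → A_before = 522.159 sabins.
Treatment contributes 702.5·0.62 = 435.550 sabins.
New total A_after = 957.709 sabins.
Reduction = 10 log₁₀(A_after/A_before) = 10 log₁₀(1.8341) = 2.6 dB.

2.6 dB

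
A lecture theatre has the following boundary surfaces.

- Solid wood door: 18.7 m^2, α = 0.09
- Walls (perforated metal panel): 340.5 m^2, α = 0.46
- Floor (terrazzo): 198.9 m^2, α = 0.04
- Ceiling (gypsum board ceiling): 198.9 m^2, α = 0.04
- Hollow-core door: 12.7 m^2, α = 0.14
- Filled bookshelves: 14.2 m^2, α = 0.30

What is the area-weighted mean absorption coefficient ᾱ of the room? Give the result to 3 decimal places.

Total surface area S = 783.9 m^2.
Weighted sum Σ Sα = 180.263.
ᾱ = A/S = 0.230.

0.230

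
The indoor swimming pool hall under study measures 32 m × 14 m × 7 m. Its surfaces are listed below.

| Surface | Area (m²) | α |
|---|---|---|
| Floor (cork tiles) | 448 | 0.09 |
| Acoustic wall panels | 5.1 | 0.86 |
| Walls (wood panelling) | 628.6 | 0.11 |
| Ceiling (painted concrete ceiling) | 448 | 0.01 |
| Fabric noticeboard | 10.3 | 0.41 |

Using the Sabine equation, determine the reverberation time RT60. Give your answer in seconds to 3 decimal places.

Total absorption A = 448×0.09 + 5.1×0.86 + 628.6×0.11 + 448×0.01 + 10.3×0.41
  = 40.320 + 4.386 + 69.146 + 4.480 + 4.223 = 122.555 m² sabins.
V = 32·14·7 = 3136 m³.
Sabine: RT60 = 0.161 × 3136 / 122.555 = 4.120 s.

4.120 s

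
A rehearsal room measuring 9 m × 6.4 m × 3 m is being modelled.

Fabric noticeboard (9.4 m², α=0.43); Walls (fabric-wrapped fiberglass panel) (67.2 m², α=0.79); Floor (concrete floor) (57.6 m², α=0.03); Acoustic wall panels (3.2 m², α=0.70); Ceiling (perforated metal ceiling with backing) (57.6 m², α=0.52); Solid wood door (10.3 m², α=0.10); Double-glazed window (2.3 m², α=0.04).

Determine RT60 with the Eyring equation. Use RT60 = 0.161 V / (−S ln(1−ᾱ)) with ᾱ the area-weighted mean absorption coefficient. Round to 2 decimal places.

0.23 s

Total surface area S = 9.4 + 67.2 + 57.6 + 3.2 + 57.6 + 10.3 + 2.3 = 207.6 m².
Σ(Sᵢαᵢ) = 9.4·0.43 + 67.2·0.79 + 57.6·0.03 + 3.2·0.70 + 57.6·0.52 + 10.3·0.10 + 2.3·0.04 = 92.172.
ᾱ = 92.172 / 207.6 = 0.4440.
−S·ln(1−ᾱ) = −207.6 × ln(1 − 0.4440) = 121.858.
V = 9 × 6.4 × 3 = 172.8 m³.
RT60 = 0.161 × 172.8 / 121.858 = 0.23 s.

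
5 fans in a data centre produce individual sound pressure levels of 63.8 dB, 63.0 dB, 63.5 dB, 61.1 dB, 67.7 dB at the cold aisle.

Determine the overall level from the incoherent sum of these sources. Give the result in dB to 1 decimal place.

Converting to relative power and adding: 10^(63.8/10) + 10^(63.0/10) + 10^(63.5/10) + 10^(61.1/10) + 10^(67.7/10) = 1.381e+07.
Back to dB: 10·log₁₀ Σ = 71.4 dB.

71.4 dB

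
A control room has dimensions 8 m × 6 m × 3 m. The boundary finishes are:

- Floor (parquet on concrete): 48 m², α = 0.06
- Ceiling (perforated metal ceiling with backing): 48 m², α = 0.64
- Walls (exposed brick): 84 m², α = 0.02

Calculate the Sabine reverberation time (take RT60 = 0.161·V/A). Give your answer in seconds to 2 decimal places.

A = Σ Sᵢαᵢ = 48·0.06 + 48·0.64 + 84·0.02 = 35.280 sabins.
Volume V = 8 × 6 × 3 = 144 m³.
T = 0.161 V/A = 0.161·144/35.280 = 0.66 s.

0.66 s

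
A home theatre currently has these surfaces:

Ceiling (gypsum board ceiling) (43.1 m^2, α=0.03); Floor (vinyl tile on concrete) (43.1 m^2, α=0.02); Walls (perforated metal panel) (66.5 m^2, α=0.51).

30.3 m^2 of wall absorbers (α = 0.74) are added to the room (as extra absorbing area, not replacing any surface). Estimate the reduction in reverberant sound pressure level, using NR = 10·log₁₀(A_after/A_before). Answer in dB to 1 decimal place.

2.1 dB

Summing Sᵢαᵢ: 1.293 + 0.862 + 33.915 → A_before = 36.070 sabins.
Added absorption = 30.3 × 0.74 = 22.422 sabins.
A_after = 36.070 + 22.422 = 58.492 sabins.
NR = 10·log₁₀(58.492/36.070) = 2.1 dB.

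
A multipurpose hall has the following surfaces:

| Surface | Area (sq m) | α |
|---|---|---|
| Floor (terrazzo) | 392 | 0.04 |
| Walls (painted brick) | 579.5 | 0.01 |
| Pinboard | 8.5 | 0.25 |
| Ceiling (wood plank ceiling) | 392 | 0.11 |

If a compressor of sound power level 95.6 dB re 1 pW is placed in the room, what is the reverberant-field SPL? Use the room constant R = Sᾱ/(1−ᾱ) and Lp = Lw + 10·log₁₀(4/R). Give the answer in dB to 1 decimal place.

83.2 dB

Σ(Sᵢαᵢ) = 392×0.04 + 579.5×0.01 + 8.5×0.25 + 392×0.11 = 66.720; total area S = 1372.0 sq m.
ᾱ = 66.720/1372.0 = 0.0486; R = Sᾱ/(1−ᾱ) = 66.720/(1−0.0486) = 70.128 sq m.
Lp = 95.6 + 10·log₁₀(4/70.128) = 95.6 + (-12.44) = 83.2 dB.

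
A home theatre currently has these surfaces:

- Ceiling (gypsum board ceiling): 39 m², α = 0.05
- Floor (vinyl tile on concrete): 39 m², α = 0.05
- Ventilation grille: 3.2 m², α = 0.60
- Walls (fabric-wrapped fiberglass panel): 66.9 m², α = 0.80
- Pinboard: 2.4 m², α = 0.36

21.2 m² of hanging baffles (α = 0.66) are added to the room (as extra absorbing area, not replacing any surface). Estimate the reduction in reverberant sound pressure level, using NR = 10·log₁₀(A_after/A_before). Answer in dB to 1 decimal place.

0.9 dB

Total absorption A_before = 39*0.05 + 39*0.05 + 3.2*0.60 + 66.9*0.80 + 2.4*0.36
  = 1.950 + 1.950 + 1.920 + 53.520 + 0.864 = 60.204 m² sabins.
Added absorption = 21.2 × 0.66 = 13.992 sabins.
A_after = 60.204 + 13.992 = 74.196 sabins.
NR = 10·log₁₀(74.196/60.204) = 0.9 dB.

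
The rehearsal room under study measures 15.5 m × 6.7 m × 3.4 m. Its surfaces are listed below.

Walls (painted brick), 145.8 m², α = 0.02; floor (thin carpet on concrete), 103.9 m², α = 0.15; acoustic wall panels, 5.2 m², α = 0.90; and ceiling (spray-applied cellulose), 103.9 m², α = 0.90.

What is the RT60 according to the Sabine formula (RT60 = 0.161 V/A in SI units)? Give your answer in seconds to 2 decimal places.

0.49 sec

A = Σ Sᵢαᵢ = 145.8×0.02 + 103.9×0.15 + 5.2×0.90 + 103.9×0.90 = 116.691 sabins.
Volume V = 15.5 × 6.7 × 3.4 = 353.09 m³.
RT60 = 0.161 · V / A = 0.161 × 353.09 / 116.691 = 0.49 s.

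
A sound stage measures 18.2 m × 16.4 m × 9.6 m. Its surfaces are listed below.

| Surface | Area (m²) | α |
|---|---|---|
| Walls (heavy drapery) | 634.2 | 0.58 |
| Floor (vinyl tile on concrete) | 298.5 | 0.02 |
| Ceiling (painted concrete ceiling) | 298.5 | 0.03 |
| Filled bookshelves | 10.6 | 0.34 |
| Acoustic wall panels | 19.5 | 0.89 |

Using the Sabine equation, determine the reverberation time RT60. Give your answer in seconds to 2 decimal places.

A = Σ Sᵢαᵢ = 634.2*0.58 + 298.5*0.02 + 298.5*0.03 + 10.6*0.34 + 19.5*0.89 = 403.720 sabins.
Volume V = 18.2 × 16.4 × 9.6 = 2865.408 m³.
T = 0.161 V/A = 0.161·2865.408/403.720 = 1.14 s.

1.14 seconds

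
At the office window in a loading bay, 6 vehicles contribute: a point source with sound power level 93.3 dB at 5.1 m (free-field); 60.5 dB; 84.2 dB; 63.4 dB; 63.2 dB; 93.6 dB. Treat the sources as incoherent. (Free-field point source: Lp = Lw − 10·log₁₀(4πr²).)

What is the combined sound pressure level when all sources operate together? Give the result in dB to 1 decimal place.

Source at 5.1 m: Lp = 93.3 − 10·log₁₀(4π·5.1²) = 93.3 − 10·log₁₀(326.851) = 68.2 dB.
Converting to relative power and adding: 10^(68.2/10) + 10^(60.5/10) + 10^(84.2/10) + 10^(63.4/10) + 10^(63.2/10) + 10^(93.6/10) = 2.566e+09.
Combined level = 10 log₁₀(2.566e+09) = 94.1 dB.

94.1 dB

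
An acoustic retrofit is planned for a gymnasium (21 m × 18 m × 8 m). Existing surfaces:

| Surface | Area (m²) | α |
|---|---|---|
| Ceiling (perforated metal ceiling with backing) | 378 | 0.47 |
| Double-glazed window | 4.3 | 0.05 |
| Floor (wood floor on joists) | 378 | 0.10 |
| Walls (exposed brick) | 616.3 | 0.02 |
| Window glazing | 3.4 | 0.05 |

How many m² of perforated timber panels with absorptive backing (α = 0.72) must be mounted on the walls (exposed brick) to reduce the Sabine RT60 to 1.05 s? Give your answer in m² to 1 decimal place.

336.4

Total absorption A₁ = 378*0.47 + 4.3*0.05 + 378*0.10 + 616.3*0.02 + 3.4*0.05
  = 177.660 + 0.215 + 37.800 + 12.326 + 0.170 = 228.171 m² sabins.
V = 3024 m³. Target absorption A₂ = 0.161 × 3024 / 1.05 = 463.680 sabins.
ΔA needed = 463.680 − 228.171 = 235.509 sabins.
Each m² of panel replacing the walls (exposed brick) adds (0.72 − 0.02) = 0.70 sabins.
Area = ΔA/Δα = 235.509/0.70 = 336.4 m².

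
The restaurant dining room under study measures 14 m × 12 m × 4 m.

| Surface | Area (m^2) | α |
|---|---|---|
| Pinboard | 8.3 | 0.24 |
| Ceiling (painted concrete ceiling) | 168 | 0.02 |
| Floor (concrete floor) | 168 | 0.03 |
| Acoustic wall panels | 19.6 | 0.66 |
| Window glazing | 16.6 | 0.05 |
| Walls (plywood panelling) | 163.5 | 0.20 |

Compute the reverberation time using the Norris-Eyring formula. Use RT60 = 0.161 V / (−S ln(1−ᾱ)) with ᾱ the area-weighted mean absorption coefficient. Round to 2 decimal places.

S = Σ Sᵢ = 544.0 m^2.
Σ(Sᵢαᵢ) = 8.3×0.24 + 168×0.02 + 168×0.03 + 19.6×0.66 + 16.6×0.05 + 163.5×0.20 = 56.858.
ᾱ = 56.858 / 544.0 = 0.1045.
−S·ln(1−ᾱ) = −544.0 × ln(1 − 0.1045) = 60.043.
V = 14 × 12 × 4 = 672 m³.
T = 0.161·V/[−S·ln(1−ᾱ)] = 0.161·672/60.043 = 1.80 s.

1.80 sec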